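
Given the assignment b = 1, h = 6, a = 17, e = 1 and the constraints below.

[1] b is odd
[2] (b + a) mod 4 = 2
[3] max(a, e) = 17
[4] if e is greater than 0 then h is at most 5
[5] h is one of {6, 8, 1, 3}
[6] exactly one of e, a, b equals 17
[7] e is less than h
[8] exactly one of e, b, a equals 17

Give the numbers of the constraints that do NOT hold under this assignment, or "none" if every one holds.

[1] b = 1 is odd  yes
[2] b + a = 18; 18 mod 4 = 2  yes
[3] max(17, 1) = 17  yes
[4] e = 1 > 0, so we need h ≤ 5; but h = 6 > 5  no
[5] h = 6 is in {6, 8, 1, 3}  yes
[6] e=1, a=17, b=1; 1 of them equals 17  yes
[7] e = 1, h = 6; 1 < 6  yes
[8] e=1, b=1, a=17; 1 of them equals 17  yes

The assignment fails constraint 4.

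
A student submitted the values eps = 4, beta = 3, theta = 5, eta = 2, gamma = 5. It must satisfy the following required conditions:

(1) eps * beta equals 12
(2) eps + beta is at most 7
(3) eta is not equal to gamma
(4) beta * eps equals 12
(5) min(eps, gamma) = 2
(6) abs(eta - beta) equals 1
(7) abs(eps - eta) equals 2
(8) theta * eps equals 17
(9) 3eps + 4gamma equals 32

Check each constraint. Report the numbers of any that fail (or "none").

(1) eps * beta = 4 * 3 = 12  yes
(2) eps + beta = 4 + 3 = 7; 7 ≤ 7  yes
(3) eta = 2, gamma = 5; distinct  yes
(4) beta * eps = 3 * 4 = 12  yes
(5) min(4, 5) = 4, not 2  no
(6) abs(2 - 3) = 1  yes
(7) abs(4 - 2) = 2  yes
(8) theta * eps = 5 * 4 = 20, not 17  no
(9) 3eps + 4gamma = 3(4) + 4(5) = 32  yes

Constraints 5, 8 do not hold.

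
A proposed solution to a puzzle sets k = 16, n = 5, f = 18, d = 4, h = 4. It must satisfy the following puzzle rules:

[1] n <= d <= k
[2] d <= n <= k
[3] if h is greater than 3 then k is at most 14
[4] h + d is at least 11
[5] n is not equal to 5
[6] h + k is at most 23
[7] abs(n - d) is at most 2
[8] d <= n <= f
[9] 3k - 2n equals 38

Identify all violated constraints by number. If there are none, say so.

[1] values 5, 4, 16; n = 5 is not <= d = 4 — does not hold.
[2] values 4 <= 5 <= 16 — holds.
[3] h = 4 > 3, so we need k ≤ 14; but k = 16 > 14 — does not hold.
[4] h + d = 4 + 4 = 8; 8 < 11, bound 11 not met — does not hold.
[5] n = 5, but 5 is required to differ — does not hold.
[6] h + k = 4 + 16 = 20; 20 ≤ 23 — holds.
[7] abs(5 - 4) = 1; 1 ≤ 2 — holds.
[8] values 4 <= 5 <= 18 — holds.
[9] 3k - 2n = 3(16) - 2(5) = 38 — holds.

Violated: 1, 3, 4, 5.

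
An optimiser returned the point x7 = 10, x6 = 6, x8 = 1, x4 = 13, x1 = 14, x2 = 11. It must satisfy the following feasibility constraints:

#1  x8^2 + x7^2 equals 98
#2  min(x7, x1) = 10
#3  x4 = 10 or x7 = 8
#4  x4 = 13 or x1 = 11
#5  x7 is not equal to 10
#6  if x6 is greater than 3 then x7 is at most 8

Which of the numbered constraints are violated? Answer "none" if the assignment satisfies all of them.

#1 x8^2 + x7^2 = 1^2 + 10^2 = 1 + 100 = 101, not 98 — fails.
#2 min(10, 14) = 10 — holds.
#3 x4 = 13 ≠ 10 and x7 = 10 ≠ 8; both disjuncts false — fails.
#4 x4 = 13 = 13 (first disjunct) — holds.
#5 x7 = 10, but 10 is required to differ — fails.
#6 x6 = 6 > 3, so we need x7 ≤ 8; but x7 = 10 > 8 — fails.

Violated: 1, 3, 5, 6.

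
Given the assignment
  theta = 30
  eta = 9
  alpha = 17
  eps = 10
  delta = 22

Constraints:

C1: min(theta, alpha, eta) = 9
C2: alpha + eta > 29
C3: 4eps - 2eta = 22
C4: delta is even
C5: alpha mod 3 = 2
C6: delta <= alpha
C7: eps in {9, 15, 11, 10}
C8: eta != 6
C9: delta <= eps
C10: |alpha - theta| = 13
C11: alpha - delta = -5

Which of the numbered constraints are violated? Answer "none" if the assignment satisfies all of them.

C1: min(30, 17, 9) = 9 — OK.
C2: alpha + eta = 17 + 9 = 26; 26 ≤ 29, bound 29 not met — violated.
C3: 4eps - 2eta = 4(10) - 2(9) = 22 — OK.
C4: delta = 22 is even — OK.
C5: 17 mod 3 = 2 — OK.
C6: delta = 22, alpha = 17; 22 > 17 (want ≤) — violated.
C7: eps = 10 is in {9, 15, 11, 10} — OK.
C8: eta = 9, and 9 ≠ 6 — OK.
C9: delta = 22, eps = 10; 22 > 10 (want ≤) — violated.
C10: |17 - 30| = 13 — OK.
C11: alpha - delta = 17 - 22 = -5 — OK.

The assignment fails constraints 2, 6, and 9.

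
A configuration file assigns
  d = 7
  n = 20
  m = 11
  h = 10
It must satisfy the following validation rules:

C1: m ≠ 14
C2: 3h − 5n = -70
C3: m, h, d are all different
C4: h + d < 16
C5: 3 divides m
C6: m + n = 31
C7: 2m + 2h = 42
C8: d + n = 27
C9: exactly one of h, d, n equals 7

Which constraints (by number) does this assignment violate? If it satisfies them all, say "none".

Violated: 4, 5.

C1: m = 11, and 11 ≠ 14  ✓
C2: 3h − 5n = 3(10) − 5(20) = -70  ✓
C3: values 11, 10, 7 are pairwise distinct  ✓
C4: h + d = 10 + 7 = 17; 17 ≥ 16, bound 16 not met  ✗
C5: 11 = 3×3 + 2, so 3 does not divide 11  ✗
C6: m + n = 11 + 20 = 31  ✓
C7: 2m + 2h = 2(11) + 2(10) = 42  ✓
C8: d + n = 7 + 20 = 27  ✓
C9: h=10, d=7, n=20; 1 of them equals 7  ✓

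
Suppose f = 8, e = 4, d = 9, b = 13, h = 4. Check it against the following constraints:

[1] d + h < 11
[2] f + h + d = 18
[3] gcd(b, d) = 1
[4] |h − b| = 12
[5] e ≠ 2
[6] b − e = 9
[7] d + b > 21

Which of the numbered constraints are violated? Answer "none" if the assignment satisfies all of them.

[1] d + h = 9 + 4 = 13; 13 ≥ 11, bound 11 not met — violated.
[2] f + h + d = 8 + 4 + 9 = 21, not 18 — violated.
[3] gcd(13, 9) = 1 — satisfied.
[4] |4 − 13| = 9, not 12 — violated.
[5] e = 4, and 4 ≠ 2 — satisfied.
[6] b − e = 13 − 4 = 9 — satisfied.
[7] d + b = 9 + 13 = 22; 22 > 21 — satisfied.

Constraints 1, 2, 4 are violated.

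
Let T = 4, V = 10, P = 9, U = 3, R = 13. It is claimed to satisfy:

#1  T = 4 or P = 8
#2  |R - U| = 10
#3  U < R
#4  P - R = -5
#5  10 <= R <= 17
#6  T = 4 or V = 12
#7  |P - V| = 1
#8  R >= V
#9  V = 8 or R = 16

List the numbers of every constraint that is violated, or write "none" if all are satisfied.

Constraints 4 and 9 are violated.

#1 T = 4 = 4 (first disjunct) — holds.
#2 |13 - 3| = 10 — holds.
#3 U = 3, R = 13; 3 < 13 — holds.
#4 P - R = 9 - 13 = -4, not -5 — fails.
#5 R = 13 lies in [10, 17] — holds.
#6 T = 4 = 4 (first disjunct) — holds.
#7 |9 - 10| = 1 — holds.
#8 R = 13, V = 10; 13 ≥ 10 — holds.
#9 V = 10 ≠ 8 and R = 13 ≠ 16; both disjuncts false — fails.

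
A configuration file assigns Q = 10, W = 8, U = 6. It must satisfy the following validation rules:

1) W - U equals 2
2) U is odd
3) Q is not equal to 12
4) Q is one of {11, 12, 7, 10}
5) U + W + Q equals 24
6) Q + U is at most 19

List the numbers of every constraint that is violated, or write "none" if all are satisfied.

1) W - U = 8 - 6 = 2  OK
2) U = 6 is even  FAIL
3) Q = 10, and 10 ≠ 12  OK
4) Q = 10 is in {11, 12, 7, 10}  OK
5) U + W + Q = 6 + 8 + 10 = 24  OK
6) Q + U = 10 + 6 = 16; 16 ≤ 19  OK

Constraint 2 does not hold.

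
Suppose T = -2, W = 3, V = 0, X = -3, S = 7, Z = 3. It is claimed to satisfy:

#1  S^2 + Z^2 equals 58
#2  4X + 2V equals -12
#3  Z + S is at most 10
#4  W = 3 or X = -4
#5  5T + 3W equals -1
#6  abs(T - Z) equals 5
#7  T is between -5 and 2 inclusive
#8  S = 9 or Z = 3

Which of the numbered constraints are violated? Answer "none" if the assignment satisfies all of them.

#1 S^2 + Z^2 = 7^2 + 3^2 = 49 + 9 = 58  OK
#2 4X + 2V = 4(-3) + 2(0) = -12  OK
#3 Z + S = 3 + 7 = 10; 10 ≤ 10  OK
#4 W = 3 = 3 (first disjunct)  OK
#5 5T + 3W = 5(-2) + 3(3) = -1  OK
#6 abs(-2 - 3) = 5  OK
#7 T = -2 lies in [-5, 2]  OK
#8 S = 7 ≠ 9, but Z = 3 = 3 (second disjunct)  OK

All constraints are satisfied.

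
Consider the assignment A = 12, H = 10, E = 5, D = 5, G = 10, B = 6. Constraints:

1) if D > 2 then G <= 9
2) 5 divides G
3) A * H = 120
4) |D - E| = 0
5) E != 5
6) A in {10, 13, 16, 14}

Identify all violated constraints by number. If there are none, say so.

1) D = 5 > 2, so we need G ≤ 9; but G = 10 > 9 — violated.
2) 10 / 5 = 2, so 5 divides 10 — OK.
3) A * H = 12 * 10 = 120 — OK.
4) |5 - 5| = 0 — OK.
5) E = 5, but 5 is required to differ — violated.
6) A = 12 is not in {10, 13, 16, 14} — violated.

Constraints 1, 5, and 6 do not hold.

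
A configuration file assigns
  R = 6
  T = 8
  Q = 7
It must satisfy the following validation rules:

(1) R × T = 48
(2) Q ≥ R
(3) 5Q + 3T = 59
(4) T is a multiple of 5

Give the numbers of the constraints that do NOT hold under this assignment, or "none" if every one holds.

(1) R × T = 6 × 8 = 48  OK
(2) Q = 7, R = 6; 7 ≥ 6  OK
(3) 5Q + 3T = 5(7) + 3(8) = 59  OK
(4) 8 = 5×1 + 3, so 5 does not divide 8  FAIL

Constraint 4 is violated.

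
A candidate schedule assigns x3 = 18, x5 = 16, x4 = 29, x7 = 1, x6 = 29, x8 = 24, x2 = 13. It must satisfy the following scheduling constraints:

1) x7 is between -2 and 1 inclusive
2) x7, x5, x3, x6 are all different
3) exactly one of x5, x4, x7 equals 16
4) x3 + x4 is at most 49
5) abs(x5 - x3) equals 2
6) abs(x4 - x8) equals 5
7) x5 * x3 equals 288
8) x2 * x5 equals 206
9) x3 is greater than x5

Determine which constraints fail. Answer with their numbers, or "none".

1) x7 = 1 lies in [-2, 1] — satisfied.
2) values 1, 16, 18, 29 are pairwise distinct — satisfied.
3) x5=16, x4=29, x7=1; 1 of them equals 16 — satisfied.
4) x3 + x4 = 18 + 29 = 47; 47 ≤ 49 — satisfied.
5) abs(16 - 18) = 2 — satisfied.
6) abs(29 - 24) = 5 — satisfied.
7) x5 * x3 = 16 * 18 = 288 — satisfied.
8) x2 * x5 = 13 * 16 = 208, not 206 — violated.
9) x3 = 18, x5 = 16; 18 > 16 — satisfied.

The assignment fails constraint 8.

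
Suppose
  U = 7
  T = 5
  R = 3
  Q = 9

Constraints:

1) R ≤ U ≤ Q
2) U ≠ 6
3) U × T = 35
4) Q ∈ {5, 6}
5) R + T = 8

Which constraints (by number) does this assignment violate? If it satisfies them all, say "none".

Constraint 4 does not hold.

1) values 3 ≤ 7 ≤ 9  ✔
2) U = 7, and 7 ≠ 6  ✔
3) U × T = 7 × 5 = 35  ✔
4) Q = 9 is not in {5, 6}  ✘
5) R + T = 3 + 5 = 8  ✔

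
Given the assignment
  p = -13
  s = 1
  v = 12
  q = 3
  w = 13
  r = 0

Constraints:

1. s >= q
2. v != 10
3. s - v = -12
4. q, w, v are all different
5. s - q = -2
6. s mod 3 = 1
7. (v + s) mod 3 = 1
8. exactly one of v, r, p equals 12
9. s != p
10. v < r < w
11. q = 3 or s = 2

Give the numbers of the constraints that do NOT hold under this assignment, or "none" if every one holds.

Violated: 1, 3, and 10.

1. s = 1, q = 3; 1 < 3 (want ≥) — violated.
2. v = 12, and 12 ≠ 10 — satisfied.
3. s - v = 1 - 12 = -11, not -12 — violated.
4. values 3, 13, 12 are pairwise distinct — satisfied.
5. s - q = 1 - 3 = -2 — satisfied.
6. 1 mod 3 = 1 — satisfied.
7. v + s = 13; 13 mod 3 = 1 — satisfied.
8. v=12, r=0, p=-13; 1 of them equals 12 — satisfied.
9. s = 1, p = -13; distinct — satisfied.
10. values 12, 0, 13; v = 12 is not < r = 0 — violated.
11. q = 3 = 3 (first disjunct) — satisfied.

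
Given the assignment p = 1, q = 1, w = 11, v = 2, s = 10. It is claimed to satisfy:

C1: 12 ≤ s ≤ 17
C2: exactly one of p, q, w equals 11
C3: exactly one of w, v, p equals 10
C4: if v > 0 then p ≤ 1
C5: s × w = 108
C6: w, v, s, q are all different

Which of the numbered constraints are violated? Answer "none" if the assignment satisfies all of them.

C1: s = 10 is outside [12, 17]  ✘
C2: p=1, q=1, w=11; 1 of them equals 11  ✔
C3: w=11, v=2, p=1; 0 of them equal 10, not exactly one  ✘
C4: v = 2 > 0, so we need p ≤ 1; p = 1 ≤ 1  ✔
C5: s × w = 10 × 11 = 110, not 108  ✘
C6: values 11, 2, 10, 1 are pairwise distinct  ✔

Violated: 1, 3, and 5.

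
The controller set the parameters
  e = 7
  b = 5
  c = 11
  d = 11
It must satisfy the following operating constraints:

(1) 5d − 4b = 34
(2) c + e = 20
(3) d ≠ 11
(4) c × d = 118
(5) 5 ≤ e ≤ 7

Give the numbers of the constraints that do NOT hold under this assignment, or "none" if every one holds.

Violated: 1, 2, 3, and 4.

(1) 5d − 4b = 5(11) − 4(5) = 35, not 34  FAIL
(2) c + e = 11 + 7 = 18, not 20  FAIL
(3) d = 11, but 11 is required to differ  FAIL
(4) c × d = 11 × 11 = 121, not 118  FAIL
(5) e = 7 lies in [5, 7]  OK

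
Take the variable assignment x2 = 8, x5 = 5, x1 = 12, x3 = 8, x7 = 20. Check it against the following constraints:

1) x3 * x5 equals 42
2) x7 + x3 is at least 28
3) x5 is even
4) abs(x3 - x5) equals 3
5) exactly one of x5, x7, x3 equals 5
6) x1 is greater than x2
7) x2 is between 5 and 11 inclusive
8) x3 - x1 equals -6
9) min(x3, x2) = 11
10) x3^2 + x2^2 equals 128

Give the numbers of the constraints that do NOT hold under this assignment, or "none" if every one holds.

1) x3 * x5 = 8 * 5 = 40, not 42  FAIL
2) x7 + x3 = 20 + 8 = 28; 28 ≥ 28  OK
3) x5 = 5 is odd  FAIL
4) abs(8 - 5) = 3  OK
5) x5=5, x7=20, x3=8; 1 of them equals 5  OK
6) x1 = 12, x2 = 8; 12 > 8  OK
7) x2 = 8 lies in [5, 11]  OK
8) x3 - x1 = 8 - 12 = -4, not -6  FAIL
9) min(8, 8) = 8, not 11  FAIL
10) x3^2 + x2^2 = 8^2 + 8^2 = 64 + 64 = 128  OK

Constraints 1, 3, 8, and 9 are violated.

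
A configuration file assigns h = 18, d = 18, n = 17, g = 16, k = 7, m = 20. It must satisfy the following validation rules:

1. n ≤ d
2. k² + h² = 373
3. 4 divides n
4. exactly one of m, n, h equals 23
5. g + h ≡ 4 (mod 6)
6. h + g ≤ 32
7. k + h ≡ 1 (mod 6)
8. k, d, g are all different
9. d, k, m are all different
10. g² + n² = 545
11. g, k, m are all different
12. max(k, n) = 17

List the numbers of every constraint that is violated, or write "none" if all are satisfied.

The assignment fails constraints 3, 4, and 6.

1. n = 17, d = 18; 17 ≤ 18  ✓
2. k² + h² = 7² + 18² = 49 + 324 = 373  ✓
3. 17 = 4×4 + 1, so 4 does not divide 17  ✗
4. m=20, n=17, h=18; 0 of them equal 23, not exactly one  ✗
5. g + h = 34; 34 mod 6 = 4  ✓
6. h + g = 18 + 16 = 34; 34 > 32, bound 32 not met  ✗
7. k + h = 25; 25 mod 6 = 1  ✓
8. values 7, 18, 16 are pairwise distinct  ✓
9. values 18, 7, 20 are pairwise distinct  ✓
10. g² + n² = 16² + 17² = 256 + 289 = 545  ✓
11. values 16, 7, 20 are pairwise distinct  ✓
12. max(7, 17) = 17  ✓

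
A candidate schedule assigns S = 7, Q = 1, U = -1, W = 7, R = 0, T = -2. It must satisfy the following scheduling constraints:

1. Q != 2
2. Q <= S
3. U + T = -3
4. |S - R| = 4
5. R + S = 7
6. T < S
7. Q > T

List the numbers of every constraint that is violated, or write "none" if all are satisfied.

Constraint 4 does not hold.

1. Q = 1, and 1 ≠ 2 — holds.
2. Q = 1, S = 7; 1 ≤ 7 — holds.
3. U + T = -1 + (-2) = -3 — holds.
4. |7 - 0| = 7, not 4 — does not hold.
5. R + S = 0 + 7 = 7 — holds.
6. T = -2, S = 7; -2 < 7 — holds.
7. Q = 1, T = -2; 1 > -2 — holds.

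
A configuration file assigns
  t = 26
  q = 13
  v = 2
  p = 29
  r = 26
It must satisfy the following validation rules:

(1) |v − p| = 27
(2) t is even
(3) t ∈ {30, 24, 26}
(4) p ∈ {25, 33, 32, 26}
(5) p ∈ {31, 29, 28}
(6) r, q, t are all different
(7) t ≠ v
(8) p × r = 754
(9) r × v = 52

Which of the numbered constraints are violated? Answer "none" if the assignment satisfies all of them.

(1) |2 − 29| = 27 — satisfied.
(2) t = 26 is even — satisfied.
(3) t = 26 is in {30, 24, 26} — satisfied.
(4) p = 29 is not in {25, 33, 32, 26} — violated.
(5) p = 29 is in {31, 29, 28} — satisfied.
(6) r = t = 26, not all different — violated.
(7) t = 26, v = 2; distinct — satisfied.
(8) p × r = 29 × 26 = 754 — satisfied.
(9) r × v = 26 × 2 = 52 — satisfied.

Violated: 4, 6.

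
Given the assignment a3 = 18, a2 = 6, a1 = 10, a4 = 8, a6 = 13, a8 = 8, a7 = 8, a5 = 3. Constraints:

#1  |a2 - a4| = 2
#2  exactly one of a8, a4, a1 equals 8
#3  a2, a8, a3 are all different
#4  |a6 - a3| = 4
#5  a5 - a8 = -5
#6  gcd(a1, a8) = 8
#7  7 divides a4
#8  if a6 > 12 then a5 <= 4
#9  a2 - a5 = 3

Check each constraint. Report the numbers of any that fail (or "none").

#1 |6 - 8| = 2  holds
#2 a8=8, a4=8, a1=10; 2 of them equal 8, not exactly one  fails
#3 values 6, 8, 18 are pairwise distinct  holds
#4 |13 - 18| = 5, not 4  fails
#5 a5 - a8 = 3 - 8 = -5  holds
#6 gcd(10, 8) = 2, not 8  fails
#7 8 = 7*1 + 1, so 7 does not divide 8  fails
#8 a6 = 13 > 12, so we need a5 ≤ 4; a5 = 3 ≤ 4  holds
#9 a2 - a5 = 6 - 3 = 3  holds

Constraints 2, 4, 6, and 7 do not hold.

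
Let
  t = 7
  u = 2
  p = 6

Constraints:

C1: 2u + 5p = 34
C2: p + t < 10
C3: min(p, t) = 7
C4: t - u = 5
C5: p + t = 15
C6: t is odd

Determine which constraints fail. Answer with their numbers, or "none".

Constraints 2, 3, and 5 do not hold.

C1: 2u + 5p = 2(2) + 5(6) = 34  ✔
C2: p + t = 6 + 7 = 13; 13 ≥ 10, bound 10 not met  ✘
C3: min(6, 7) = 6, not 7  ✘
C4: t - u = 7 - 2 = 5  ✔
C5: p + t = 6 + 7 = 13, not 15  ✘
C6: t = 7 is odd  ✔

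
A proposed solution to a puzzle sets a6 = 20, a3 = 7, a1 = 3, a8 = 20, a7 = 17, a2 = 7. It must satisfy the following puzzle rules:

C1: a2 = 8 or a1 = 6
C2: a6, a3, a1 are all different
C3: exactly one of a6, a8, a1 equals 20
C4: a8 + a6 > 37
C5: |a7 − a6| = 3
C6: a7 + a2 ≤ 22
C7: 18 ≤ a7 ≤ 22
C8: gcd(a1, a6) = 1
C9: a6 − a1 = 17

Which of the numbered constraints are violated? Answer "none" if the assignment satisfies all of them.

The assignment fails constraints 1, 3, 6, 7.

C1: a2 = 7 ≠ 8 and a1 = 3 ≠ 6; both disjuncts false  ✘
C2: values 20, 7, 3 are pairwise distinct  ✔
C3: a6=20, a8=20, a1=3; 2 of them equal 20, not exactly one  ✘
C4: a8 + a6 = 20 + 20 = 40; 40 > 37  ✔
C5: |17 − 20| = 3  ✔
C6: a7 + a2 = 17 + 7 = 24; 24 > 22, bound 22 not met  ✘
C7: a7 = 17 is outside [18, 22]  ✘
C8: gcd(3, 20) = 1  ✔
C9: a6 − a1 = 20 − 3 = 17  ✔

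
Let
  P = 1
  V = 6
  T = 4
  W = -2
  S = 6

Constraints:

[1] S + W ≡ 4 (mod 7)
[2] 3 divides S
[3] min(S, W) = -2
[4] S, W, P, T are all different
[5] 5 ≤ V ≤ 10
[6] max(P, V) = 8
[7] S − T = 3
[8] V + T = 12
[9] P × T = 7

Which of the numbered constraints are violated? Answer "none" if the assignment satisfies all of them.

No — constraints 6, 7, 8, and 9 are not satisfied.

[1] S + W = 4; 4 mod 7 = 4  ✔
[2] 6 / 3 = 2, so 3 divides 6  ✔
[3] min(6, -2) = -2  ✔
[4] values 6, -2, 1, 4 are pairwise distinct  ✔
[5] V = 6 lies in [5, 10]  ✔
[6] max(1, 6) = 6, not 8  ✘
[7] S − T = 6 − 4 = 2, not 3  ✘
[8] V + T = 6 + 4 = 10, not 12  ✘
[9] P × T = 1 × 4 = 4, not 7  ✘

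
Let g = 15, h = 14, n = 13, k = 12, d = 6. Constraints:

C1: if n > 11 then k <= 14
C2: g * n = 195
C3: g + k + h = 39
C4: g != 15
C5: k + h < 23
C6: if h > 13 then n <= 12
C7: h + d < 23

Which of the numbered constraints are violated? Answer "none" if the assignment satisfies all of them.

The assignment fails constraints 3, 4, 5, and 6.

C1: n = 13 > 11, so we need k ≤ 14; k = 12 ≤ 14  OK
C2: g * n = 15 * 13 = 195  OK
C3: g + k + h = 15 + 12 + 14 = 41, not 39  FAIL
C4: g = 15, but 15 is required to differ  FAIL
C5: k + h = 12 + 14 = 26; 26 ≥ 23, bound 23 not met  FAIL
C6: h = 14 > 13, so we need n ≤ 12; but n = 13 > 12  FAIL
C7: h + d = 14 + 6 = 20; 20 < 23  OK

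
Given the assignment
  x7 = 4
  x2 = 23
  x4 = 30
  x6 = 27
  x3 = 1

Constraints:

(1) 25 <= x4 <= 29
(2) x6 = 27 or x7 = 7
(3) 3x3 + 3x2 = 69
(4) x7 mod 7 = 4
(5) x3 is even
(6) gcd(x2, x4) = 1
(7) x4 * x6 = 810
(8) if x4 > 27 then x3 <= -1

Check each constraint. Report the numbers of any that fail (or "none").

(1) x4 = 30 is outside [25, 29] — fails.
(2) x6 = 27 = 27 (first disjunct) — holds.
(3) 3x3 + 3x2 = 3(1) + 3(23) = 72, not 69 — fails.
(4) 4 mod 7 = 4 — holds.
(5) x3 = 1 is odd — fails.
(6) gcd(23, 30) = 1 — holds.
(7) x4 * x6 = 30 * 27 = 810 — holds.
(8) x4 = 30 > 27, so we need x3 ≤ -1; but x3 = 1 > -1 — fails.

Constraints 1, 3, 5, and 8 do not hold.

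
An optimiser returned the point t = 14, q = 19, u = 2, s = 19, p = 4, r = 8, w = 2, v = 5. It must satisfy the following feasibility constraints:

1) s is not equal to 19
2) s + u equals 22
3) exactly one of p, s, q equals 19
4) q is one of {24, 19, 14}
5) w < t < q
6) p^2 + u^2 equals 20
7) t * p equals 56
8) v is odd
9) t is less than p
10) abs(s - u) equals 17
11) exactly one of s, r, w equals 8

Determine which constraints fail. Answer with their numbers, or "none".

The assignment fails constraints 1, 2, 3, 9.

1) s = 19, but 19 is required to differ — violated.
2) s + u = 19 + 2 = 21, not 22 — violated.
3) p=4, s=19, q=19; 2 of them equal 19, not exactly one — violated.
4) q = 19 is in {24, 19, 14} — OK.
5) values 2 < 14 < 19 — OK.
6) p^2 + u^2 = 4^2 + 2^2 = 16 + 4 = 20 — OK.
7) t * p = 14 * 4 = 56 — OK.
8) v = 5 is odd — OK.
9) t = 14, p = 4; 14 ≥ 4 (want <) — violated.
10) abs(19 - 2) = 17 — OK.
11) s=19, r=8, w=2; 1 of them equals 8 — OK.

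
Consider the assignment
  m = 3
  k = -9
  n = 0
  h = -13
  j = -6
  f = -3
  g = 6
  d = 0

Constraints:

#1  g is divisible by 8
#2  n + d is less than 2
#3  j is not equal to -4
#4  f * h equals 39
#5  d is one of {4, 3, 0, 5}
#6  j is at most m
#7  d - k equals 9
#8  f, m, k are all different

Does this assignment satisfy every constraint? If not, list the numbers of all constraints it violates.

#1 6 = 8*0 + 6, so 8 does not divide 6  FAIL
#2 n + d = 0 + 0 = 0; 0 < 2  OK
#3 j = -6, and -6 ≠ -4  OK
#4 f * h = -3 * (-13) = 39  OK
#5 d = 0 is in {4, 3, 0, 5}  OK
#6 j = -6, m = 3; -6 ≤ 3  OK
#7 d - k = 0 - (-9) = 9  OK
#8 values -3, 3, -9 are pairwise distinct  OK

No — constraint 1 is not satisfied.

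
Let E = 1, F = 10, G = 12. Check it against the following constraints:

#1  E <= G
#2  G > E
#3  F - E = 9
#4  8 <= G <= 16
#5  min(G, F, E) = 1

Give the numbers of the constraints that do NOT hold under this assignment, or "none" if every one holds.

#1 E = 1, G = 12; 1 ≤ 12  holds
#2 G = 12, E = 1; 12 > 1  holds
#3 F - E = 10 - 1 = 9  holds
#4 G = 12 lies in [8, 16]  holds
#5 min(12, 10, 1) = 1  holds

All constraints are satisfied.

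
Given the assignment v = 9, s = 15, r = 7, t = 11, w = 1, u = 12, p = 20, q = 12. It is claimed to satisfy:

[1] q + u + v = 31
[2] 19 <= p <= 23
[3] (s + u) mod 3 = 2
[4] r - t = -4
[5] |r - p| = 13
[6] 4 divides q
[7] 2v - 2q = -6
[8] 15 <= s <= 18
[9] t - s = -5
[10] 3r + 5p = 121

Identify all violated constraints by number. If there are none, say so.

The assignment fails constraints 1, 3, and 9.

[1] q + u + v = 12 + 12 + 9 = 33, not 31 — violated.
[2] p = 20 lies in [19, 23] — OK.
[3] s + u = 27; 27 mod 3 = 0, not 2 — violated.
[4] r - t = 7 - 11 = -4 — OK.
[5] |7 - 20| = 13 — OK.
[6] 12 / 4 = 3, so 4 divides 12 — OK.
[7] 2v - 2q = 2(9) - 2(12) = -6 — OK.
[8] s = 15 lies in [15, 18] — OK.
[9] t - s = 11 - 15 = -4, not -5 — violated.
[10] 3r + 5p = 3(7) + 5(20) = 121 — OK.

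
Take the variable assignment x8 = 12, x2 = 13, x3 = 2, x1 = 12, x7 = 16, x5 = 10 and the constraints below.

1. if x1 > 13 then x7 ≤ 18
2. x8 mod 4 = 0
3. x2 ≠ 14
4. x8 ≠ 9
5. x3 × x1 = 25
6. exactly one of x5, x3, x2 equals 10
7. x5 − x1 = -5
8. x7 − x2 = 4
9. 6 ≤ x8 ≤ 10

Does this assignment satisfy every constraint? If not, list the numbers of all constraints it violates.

The assignment fails constraints 5, 7, 8, and 9.

1. x1 = 12, not > 13; antecedent false, conditional vacuously true — holds.
2. 12 mod 4 = 0 — holds.
3. x2 = 13, and 13 ≠ 14 — holds.
4. x8 = 12, and 12 ≠ 9 — holds.
5. x3 × x1 = 2 × 12 = 24, not 25 — fails.
6. x5=10, x3=2, x2=13; 1 of them equals 10 — holds.
7. x5 − x1 = 10 − 12 = -2, not -5 — fails.
8. x7 − x2 = 16 − 13 = 3, not 4 — fails.
9. x8 = 12 is outside [6, 10] — fails.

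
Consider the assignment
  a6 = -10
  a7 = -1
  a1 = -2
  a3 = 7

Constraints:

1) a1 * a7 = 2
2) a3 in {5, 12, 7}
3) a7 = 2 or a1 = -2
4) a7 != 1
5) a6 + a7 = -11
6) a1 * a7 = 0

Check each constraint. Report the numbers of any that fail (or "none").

The assignment fails constraint 6.

1) a1 * a7 = -2 * (-1) = 2  true
2) a3 = 7 is in {5, 12, 7}  true
3) a7 = -1 ≠ 2, but a1 = -2 = -2 (second disjunct)  true
4) a7 = -1, and -1 ≠ 1  true
5) a6 + a7 = -10 + (-1) = -11  true
6) a1 * a7 = -2 * (-1) = 2, not 0  false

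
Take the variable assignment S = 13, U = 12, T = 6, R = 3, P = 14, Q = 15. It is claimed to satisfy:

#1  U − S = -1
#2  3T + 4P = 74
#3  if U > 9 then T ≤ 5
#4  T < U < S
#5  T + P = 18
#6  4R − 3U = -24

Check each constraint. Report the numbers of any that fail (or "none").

#1 U − S = 12 − 13 = -1 — holds.
#2 3T + 4P = 3(6) + 4(14) = 74 — holds.
#3 U = 12 > 9, so we need T ≤ 5; but T = 6 > 5 — does not hold.
#4 values 6 < 12 < 13 — holds.
#5 T + P = 6 + 14 = 20, not 18 — does not hold.
#6 4R − 3U = 4(3) − 3(12) = -24 — holds.

The assignment fails constraints 3 and 5.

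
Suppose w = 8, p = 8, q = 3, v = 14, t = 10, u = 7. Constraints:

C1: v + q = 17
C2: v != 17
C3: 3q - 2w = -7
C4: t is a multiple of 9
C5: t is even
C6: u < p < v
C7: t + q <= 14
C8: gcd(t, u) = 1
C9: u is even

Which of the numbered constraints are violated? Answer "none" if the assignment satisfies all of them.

Constraints 4, 9 do not hold.

C1: v + q = 14 + 3 = 17 — satisfied.
C2: v = 14, and 14 ≠ 17 — satisfied.
C3: 3q - 2w = 3(3) - 2(8) = -7 — satisfied.
C4: 10 = 9*1 + 1, so 9 does not divide 10 — violated.
C5: t = 10 is even — satisfied.
C6: values 7 < 8 < 14 — satisfied.
C7: t + q = 10 + 3 = 13; 13 ≤ 14 — satisfied.
C8: gcd(10, 7) = 1 — satisfied.
C9: u = 7 is odd — violated.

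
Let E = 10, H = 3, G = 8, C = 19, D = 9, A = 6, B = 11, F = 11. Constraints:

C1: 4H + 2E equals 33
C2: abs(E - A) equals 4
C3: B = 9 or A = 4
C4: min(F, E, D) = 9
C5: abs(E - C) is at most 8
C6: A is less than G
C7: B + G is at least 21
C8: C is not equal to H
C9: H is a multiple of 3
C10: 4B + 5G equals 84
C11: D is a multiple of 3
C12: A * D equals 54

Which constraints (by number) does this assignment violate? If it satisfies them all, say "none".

C1: 4H + 2E = 4(3) + 2(10) = 32, not 33  FAIL
C2: abs(10 - 6) = 4  OK
C3: B = 11 ≠ 9 and A = 6 ≠ 4; both disjuncts false  FAIL
C4: min(11, 10, 9) = 9  OK
C5: abs(10 - 19) = 9; 9 > 8, exceeds bound 8  FAIL
C6: A = 6, G = 8; 6 < 8  OK
C7: B + G = 11 + 8 = 19; 19 < 21, bound 21 not met  FAIL
C8: C = 19, H = 3; distinct  OK
C9: 3 / 3 = 1, so 3 divides 3  OK
C10: 4B + 5G = 4(11) + 5(8) = 84  OK
C11: 9 / 3 = 3, so 3 divides 9  OK
C12: A * D = 6 * 9 = 54  OK

Constraints 1, 3, 5, 7 are violated.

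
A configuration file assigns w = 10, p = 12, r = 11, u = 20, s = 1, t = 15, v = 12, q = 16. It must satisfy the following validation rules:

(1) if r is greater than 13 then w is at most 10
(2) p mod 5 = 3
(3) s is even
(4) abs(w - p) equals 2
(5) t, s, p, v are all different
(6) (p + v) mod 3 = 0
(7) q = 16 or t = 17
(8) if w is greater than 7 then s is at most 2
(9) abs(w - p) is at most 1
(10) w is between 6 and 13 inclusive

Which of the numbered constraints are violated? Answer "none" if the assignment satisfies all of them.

(1) r = 11, not > 13; antecedent false, conditional vacuously true  ✔
(2) 12 mod 5 = 2, not 3  ✘
(3) s = 1 is odd  ✘
(4) abs(10 - 12) = 2  ✔
(5) p = v = 12, not all different  ✘
(6) p + v = 24; 24 mod 3 = 0  ✔
(7) q = 16 = 16 (first disjunct)  ✔
(8) w = 10 > 7, so we need s ≤ 2; s = 1 ≤ 2  ✔
(9) abs(10 - 12) = 2; 2 > 1, exceeds bound 1  ✘
(10) w = 10 lies in [6, 13]  ✔

Violated: 2, 3, 5, and 9.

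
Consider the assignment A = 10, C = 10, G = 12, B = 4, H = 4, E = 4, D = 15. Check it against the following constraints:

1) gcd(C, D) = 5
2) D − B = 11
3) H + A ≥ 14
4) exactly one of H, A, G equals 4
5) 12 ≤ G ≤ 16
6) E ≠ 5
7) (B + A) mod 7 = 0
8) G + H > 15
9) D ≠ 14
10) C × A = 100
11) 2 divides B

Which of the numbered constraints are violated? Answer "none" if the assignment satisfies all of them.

1) gcd(10, 15) = 5 — OK.
2) D − B = 15 − 4 = 11 — OK.
3) H + A = 4 + 10 = 14; 14 ≥ 14 — OK.
4) H=4, A=10, G=12; 1 of them equals 4 — OK.
5) G = 12 lies in [12, 16] — OK.
6) E = 4, and 4 ≠ 5 — OK.
7) B + A = 14; 14 mod 7 = 0 — OK.
8) G + H = 12 + 4 = 16; 16 > 15 — OK.
9) D = 15, and 15 ≠ 14 — OK.
10) C × A = 10 × 10 = 100 — OK.
11) 4 / 2 = 2, so 2 divides 4 — OK.

All constraints are satisfied.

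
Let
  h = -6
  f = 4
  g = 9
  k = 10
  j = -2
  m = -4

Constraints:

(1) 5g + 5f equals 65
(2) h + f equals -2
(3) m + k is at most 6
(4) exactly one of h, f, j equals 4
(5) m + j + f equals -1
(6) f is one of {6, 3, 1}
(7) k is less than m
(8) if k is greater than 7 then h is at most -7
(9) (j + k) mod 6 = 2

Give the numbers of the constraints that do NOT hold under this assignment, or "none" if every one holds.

Constraints 5, 6, 7, and 8 do not hold.

(1) 5g + 5f = 5(9) + 5(4) = 65  ✔
(2) h + f = -6 + 4 = -2  ✔
(3) m + k = -4 + 10 = 6; 6 ≤ 6  ✔
(4) h=-6, f=4, j=-2; 1 of them equals 4  ✔
(5) m + j + f = -4 + (-2) + 4 = -2, not -1  ✘
(6) f = 4 is not in {6, 3, 1}  ✘
(7) k = 10, m = -4; 10 ≥ -4 (want <)  ✘
(8) k = 10 > 7, so we need h ≤ -7; but h = -6 > -7  ✘
(9) j + k = 8; 8 mod 6 = 2  ✔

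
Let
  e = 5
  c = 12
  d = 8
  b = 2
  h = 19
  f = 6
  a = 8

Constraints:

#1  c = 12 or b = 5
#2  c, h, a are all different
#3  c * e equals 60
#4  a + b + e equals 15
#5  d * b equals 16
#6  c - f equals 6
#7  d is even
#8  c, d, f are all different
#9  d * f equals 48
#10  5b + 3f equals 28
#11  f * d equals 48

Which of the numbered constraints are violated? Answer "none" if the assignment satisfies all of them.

#1 c = 12 = 12 (first disjunct) — satisfied.
#2 values 12, 19, 8 are pairwise distinct — satisfied.
#3 c * e = 12 * 5 = 60 — satisfied.
#4 a + b + e = 8 + 2 + 5 = 15 — satisfied.
#5 d * b = 8 * 2 = 16 — satisfied.
#6 c - f = 12 - 6 = 6 — satisfied.
#7 d = 8 is even — satisfied.
#8 values 12, 8, 6 are pairwise distinct — satisfied.
#9 d * f = 8 * 6 = 48 — satisfied.
#10 5b + 3f = 5(2) + 3(6) = 28 — satisfied.
#11 f * d = 6 * 8 = 48 — satisfied.

None — every constraint holds.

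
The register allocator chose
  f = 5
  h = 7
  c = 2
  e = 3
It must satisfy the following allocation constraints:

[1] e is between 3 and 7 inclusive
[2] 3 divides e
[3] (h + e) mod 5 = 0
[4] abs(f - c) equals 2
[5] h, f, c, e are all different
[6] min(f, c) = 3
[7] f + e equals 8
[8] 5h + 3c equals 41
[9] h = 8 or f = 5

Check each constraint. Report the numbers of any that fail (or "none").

Constraints 4 and 6 are violated.

[1] e = 3 lies in [3, 7] — holds.
[2] 3 / 3 = 1, so 3 divides 3 — holds.
[3] h + e = 10; 10 mod 5 = 0 — holds.
[4] abs(5 - 2) = 3, not 2 — does not hold.
[5] values 7, 5, 2, 3 are pairwise distinct — holds.
[6] min(5, 2) = 2, not 3 — does not hold.
[7] f + e = 5 + 3 = 8 — holds.
[8] 5h + 3c = 5(7) + 3(2) = 41 — holds.
[9] h = 7 ≠ 8, but f = 5 = 5 (second disjunct) — holds.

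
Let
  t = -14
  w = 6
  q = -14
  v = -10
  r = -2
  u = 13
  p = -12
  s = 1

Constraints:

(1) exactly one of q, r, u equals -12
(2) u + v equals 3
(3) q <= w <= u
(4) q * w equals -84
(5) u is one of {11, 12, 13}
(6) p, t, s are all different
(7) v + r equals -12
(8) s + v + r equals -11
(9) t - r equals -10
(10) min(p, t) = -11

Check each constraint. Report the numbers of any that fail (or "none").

(1) q=-14, r=-2, u=13; 0 of them equal -12, not exactly one  ✗
(2) u + v = 13 + (-10) = 3  ✓
(3) values -14 <= 6 <= 13  ✓
(4) q * w = -14 * 6 = -84  ✓
(5) u = 13 is in {11, 12, 13}  ✓
(6) values -12, -14, 1 are pairwise distinct  ✓
(7) v + r = -10 + (-2) = -12  ✓
(8) s + v + r = 1 + (-10) + (-2) = -11  ✓
(9) t - r = -14 - (-2) = -12, not -10  ✗
(10) min(-12, -14) = -14, not -11  ✗

The assignment fails constraints 1, 9, 10.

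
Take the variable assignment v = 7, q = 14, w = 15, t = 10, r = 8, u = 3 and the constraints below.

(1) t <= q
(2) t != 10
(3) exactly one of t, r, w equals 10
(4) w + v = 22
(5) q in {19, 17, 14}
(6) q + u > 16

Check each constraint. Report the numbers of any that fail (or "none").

(1) t = 10, q = 14; 10 ≤ 14  holds
(2) t = 10, but 10 is required to differ  fails
(3) t=10, r=8, w=15; 1 of them equals 10  holds
(4) w + v = 15 + 7 = 22  holds
(5) q = 14 is in {19, 17, 14}  holds
(6) q + u = 14 + 3 = 17; 17 > 16  holds

No — constraint 2 is not satisfied.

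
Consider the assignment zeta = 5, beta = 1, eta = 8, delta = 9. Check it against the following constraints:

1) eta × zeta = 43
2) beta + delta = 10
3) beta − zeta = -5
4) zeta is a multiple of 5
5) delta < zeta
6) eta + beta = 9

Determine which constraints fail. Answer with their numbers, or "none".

1) eta × zeta = 8 × 5 = 40, not 43  no
2) beta + delta = 1 + 9 = 10  yes
3) beta − zeta = 1 − 5 = -4, not -5  no
4) 5 / 5 = 1, so 5 divides 5  yes
5) delta = 9, zeta = 5; 9 ≥ 5 (want <)  no
6) eta + beta = 8 + 1 = 9  yes

Constraints 1, 3, 5 do not hold.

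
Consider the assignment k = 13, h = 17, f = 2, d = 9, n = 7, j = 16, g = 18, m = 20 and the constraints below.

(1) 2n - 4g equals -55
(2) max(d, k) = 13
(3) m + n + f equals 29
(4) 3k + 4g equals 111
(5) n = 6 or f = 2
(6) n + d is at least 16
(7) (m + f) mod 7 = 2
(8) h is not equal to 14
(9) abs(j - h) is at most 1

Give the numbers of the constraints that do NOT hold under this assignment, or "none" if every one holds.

(1) 2n - 4g = 2(7) - 4(18) = -58, not -55 — does not hold.
(2) max(9, 13) = 13 — holds.
(3) m + n + f = 20 + 7 + 2 = 29 — holds.
(4) 3k + 4g = 3(13) + 4(18) = 111 — holds.
(5) n = 7 ≠ 6, but f = 2 = 2 (second disjunct) — holds.
(6) n + d = 7 + 9 = 16; 16 ≥ 16 — holds.
(7) m + f = 22; 22 mod 7 = 1, not 2 — does not hold.
(8) h = 17, and 17 ≠ 14 — holds.
(9) abs(16 - 17) = 1; 1 ≤ 1 — holds.

No — constraints 1, 7 are not satisfied.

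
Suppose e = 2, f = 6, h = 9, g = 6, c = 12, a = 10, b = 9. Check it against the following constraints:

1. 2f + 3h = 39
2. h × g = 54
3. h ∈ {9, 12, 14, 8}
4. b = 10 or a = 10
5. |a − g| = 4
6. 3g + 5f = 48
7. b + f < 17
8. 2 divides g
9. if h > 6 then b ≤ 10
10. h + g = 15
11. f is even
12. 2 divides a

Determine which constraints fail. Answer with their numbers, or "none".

1. 2f + 3h = 2(6) + 3(9) = 39 — satisfied.
2. h × g = 9 × 6 = 54 — satisfied.
3. h = 9 is in {9, 12, 14, 8} — satisfied.
4. b = 9 ≠ 10, but a = 10 = 10 (second disjunct) — satisfied.
5. |10 − 6| = 4 — satisfied.
6. 3g + 5f = 3(6) + 5(6) = 48 — satisfied.
7. b + f = 9 + 6 = 15; 15 < 17 — satisfied.
8. 6 / 2 = 3, so 2 divides 6 — satisfied.
9. h = 9 > 6, so we need b ≤ 10; b = 9 ≤ 10 — satisfied.
10. h + g = 9 + 6 = 15 — satisfied.
11. f = 6 is even — satisfied.
12. 10 / 2 = 5, so 2 divides 10 — satisfied.

Yes — all constraints hold.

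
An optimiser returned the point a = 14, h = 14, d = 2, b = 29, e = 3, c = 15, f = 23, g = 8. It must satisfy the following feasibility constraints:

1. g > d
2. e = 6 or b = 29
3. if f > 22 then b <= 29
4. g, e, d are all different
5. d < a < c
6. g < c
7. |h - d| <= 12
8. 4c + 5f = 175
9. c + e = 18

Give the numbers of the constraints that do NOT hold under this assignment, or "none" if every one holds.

Yes — all constraints hold.

1. g = 8, d = 2; 8 > 2 — OK.
2. e = 3 ≠ 6, but b = 29 = 29 (second disjunct) — OK.
3. f = 23 > 22, so we need b ≤ 29; b = 29 ≤ 29 — OK.
4. values 8, 3, 2 are pairwise distinct — OK.
5. values 2 < 14 < 15 — OK.
6. g = 8, c = 15; 8 < 15 — OK.
7. |14 - 2| = 12; 12 ≤ 12 — OK.
8. 4c + 5f = 4(15) + 5(23) = 175 — OK.
9. c + e = 15 + 3 = 18 — OK.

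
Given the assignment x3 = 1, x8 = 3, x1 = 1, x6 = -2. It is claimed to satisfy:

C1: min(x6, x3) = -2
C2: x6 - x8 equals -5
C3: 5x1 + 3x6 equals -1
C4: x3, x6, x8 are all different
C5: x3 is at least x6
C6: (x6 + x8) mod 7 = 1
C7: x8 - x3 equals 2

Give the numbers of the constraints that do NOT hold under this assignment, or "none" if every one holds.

Yes — all constraints hold.

C1: min(-2, 1) = -2 — holds.
C2: x6 - x8 = -2 - 3 = -5 — holds.
C3: 5x1 + 3x6 = 5(1) + 3(-2) = -1 — holds.
C4: values 1, -2, 3 are pairwise distinct — holds.
C5: x3 = 1, x6 = -2; 1 ≥ -2 — holds.
C6: x6 + x8 = 1; 1 mod 7 = 1 — holds.
C7: x8 - x3 = 3 - 1 = 2 — holds.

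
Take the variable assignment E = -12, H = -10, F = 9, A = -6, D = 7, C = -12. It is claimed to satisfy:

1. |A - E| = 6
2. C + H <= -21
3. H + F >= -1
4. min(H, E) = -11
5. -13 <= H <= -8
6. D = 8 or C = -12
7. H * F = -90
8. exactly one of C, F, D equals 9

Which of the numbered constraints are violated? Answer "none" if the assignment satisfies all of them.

1. |-6 - (-12)| = 6  OK
2. C + H = -12 + (-10) = -22; -22 ≤ -21  OK
3. H + F = -10 + 9 = -1; -1 ≥ -1  OK
4. min(-10, -12) = -12, not -11  FAIL
5. H = -10 lies in [-13, -8]  OK
6. D = 7 ≠ 8, but C = -12 = -12 (second disjunct)  OK
7. H * F = -10 * 9 = -90  OK
8. C=-12, F=9, D=7; 1 of them equals 9  OK

Violated: 4.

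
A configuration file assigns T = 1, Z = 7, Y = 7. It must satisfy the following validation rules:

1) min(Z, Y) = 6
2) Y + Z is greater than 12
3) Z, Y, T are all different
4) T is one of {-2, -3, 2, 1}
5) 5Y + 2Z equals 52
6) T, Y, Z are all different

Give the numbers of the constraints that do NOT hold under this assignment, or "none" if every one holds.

Constraints 1, 3, 5, and 6 are violated.

1) min(7, 7) = 7, not 6 — does not hold.
2) Y + Z = 7 + 7 = 14; 14 > 12 — holds.
3) Z = Y = 7, not all different — does not hold.
4) T = 1 is in {-2, -3, 2, 1} — holds.
5) 5Y + 2Z = 5(7) + 2(7) = 49, not 52 — does not hold.
6) Y = Z = 7, not all different — does not hold.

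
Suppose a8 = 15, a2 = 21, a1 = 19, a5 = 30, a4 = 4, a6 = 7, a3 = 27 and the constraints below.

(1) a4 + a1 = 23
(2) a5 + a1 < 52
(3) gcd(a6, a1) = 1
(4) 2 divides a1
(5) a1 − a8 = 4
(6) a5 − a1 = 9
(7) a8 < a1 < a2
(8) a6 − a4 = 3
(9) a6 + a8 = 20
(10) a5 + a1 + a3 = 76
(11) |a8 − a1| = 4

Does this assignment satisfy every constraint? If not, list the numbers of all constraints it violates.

Constraints 4, 6, and 9 do not hold.

(1) a4 + a1 = 4 + 19 = 23 — holds.
(2) a5 + a1 = 30 + 19 = 49; 49 < 52 — holds.
(3) gcd(7, 19) = 1 — holds.
(4) 19 = 2×9 + 1, so 2 does not divide 19 — fails.
(5) a1 − a8 = 19 − 15 = 4 — holds.
(6) a5 − a1 = 30 − 19 = 11, not 9 — fails.
(7) values 15 < 19 < 21 — holds.
(8) a6 − a4 = 7 − 4 = 3 — holds.
(9) a6 + a8 = 7 + 15 = 22, not 20 — fails.
(10) a5 + a1 + a3 = 30 + 19 + 27 = 76 — holds.
(11) |15 − 19| = 4 — holds.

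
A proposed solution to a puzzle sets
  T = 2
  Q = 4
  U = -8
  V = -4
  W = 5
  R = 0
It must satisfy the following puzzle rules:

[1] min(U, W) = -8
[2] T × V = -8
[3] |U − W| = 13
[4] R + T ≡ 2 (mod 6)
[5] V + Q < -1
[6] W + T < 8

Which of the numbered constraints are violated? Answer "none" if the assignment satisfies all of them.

No — constraint 5 is not satisfied.

[1] min(-8, 5) = -8 — OK.
[2] T × V = 2 × (-4) = -8 — OK.
[3] |-8 − 5| = 13 — OK.
[4] R + T = 2; 2 mod 6 = 2 — OK.
[5] V + Q = -4 + 4 = 0; 0 ≥ -1, bound -1 not met — violated.
[6] W + T = 5 + 2 = 7; 7 < 8 — OK.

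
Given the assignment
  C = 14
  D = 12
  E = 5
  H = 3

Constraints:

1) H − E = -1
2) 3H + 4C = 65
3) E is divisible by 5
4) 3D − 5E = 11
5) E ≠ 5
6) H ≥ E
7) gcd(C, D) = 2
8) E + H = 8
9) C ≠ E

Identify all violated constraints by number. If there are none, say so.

1) H − E = 3 − 5 = -2, not -1 — violated.
2) 3H + 4C = 3(3) + 4(14) = 65 — satisfied.
3) 5 / 5 = 1, so 5 divides 5 — satisfied.
4) 3D − 5E = 3(12) − 5(5) = 11 — satisfied.
5) E = 5, but 5 is required to differ — violated.
6) H = 3, E = 5; 3 < 5 (want ≥) — violated.
7) gcd(14, 12) = 2 — satisfied.
8) E + H = 5 + 3 = 8 — satisfied.
9) C = 14, E = 5; distinct — satisfied.

No — constraints 1, 5, 6 are not satisfied.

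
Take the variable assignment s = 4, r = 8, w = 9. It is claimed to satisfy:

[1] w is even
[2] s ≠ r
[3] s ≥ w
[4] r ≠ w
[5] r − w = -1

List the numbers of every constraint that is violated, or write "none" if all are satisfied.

No — constraints 1, 3 are not satisfied.

[1] w = 9 is odd — violated.
[2] s = 4, r = 8; distinct — OK.
[3] s = 4, w = 9; 4 < 9 (want ≥) — violated.
[4] r = 8, w = 9; distinct — OK.
[5] r − w = 8 − 9 = -1 — OK.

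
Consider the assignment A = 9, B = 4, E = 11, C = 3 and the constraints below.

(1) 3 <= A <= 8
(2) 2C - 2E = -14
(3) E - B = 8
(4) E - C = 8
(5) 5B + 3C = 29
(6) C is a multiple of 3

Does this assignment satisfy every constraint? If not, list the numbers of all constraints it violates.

(1) A = 9 is outside [3, 8] — violated.
(2) 2C - 2E = 2(3) - 2(11) = -16, not -14 — violated.
(3) E - B = 11 - 4 = 7, not 8 — violated.
(4) E - C = 11 - 3 = 8 — satisfied.
(5) 5B + 3C = 5(4) + 3(3) = 29 — satisfied.
(6) 3 / 3 = 1, so 3 divides 3 — satisfied.

Violated: 1, 2, and 3.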